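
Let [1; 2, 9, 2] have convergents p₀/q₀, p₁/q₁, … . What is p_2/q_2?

28/19

Using pₖ = aₖpₖ₋₁ + pₖ₋₂, qₖ = aₖqₖ₋₁ + qₖ₋₂ (with p₋₁=1, p₋₂=0, q₋₁=0, q₋₂=1):
  k=0: a=1, p=1, q=1
  k=1: a=2, p=3, q=2
  k=2: a=9, p=28, q=19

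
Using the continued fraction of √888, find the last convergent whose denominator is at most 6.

√888 = [29; 1, 3, 1, 58, …] (period length 4).
Convergents:
  p_0/q_0 = 29/1
  p_1/q_1 = 30/1
  p_2/q_2 = 119/4
  p_3/q_3 = 149/5
  p_4/q_4 = 8761/294
q_3 = 5 ≤ 6 < 294 = q_4, so the answer is 149/5.

149/5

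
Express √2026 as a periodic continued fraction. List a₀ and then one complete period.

[45; 90]

a₀ = ⌊√2026⌋ = 45.
With m₀=0, d₀=1 and mₖ₊₁ = dₖaₖ − mₖ, dₖ₊₁ = (n − mₖ₊₁²)/dₖ, aₖ₊₁ = ⌊(a₀+mₖ₊₁)/dₖ₊₁⌋:
  k=1: m=45, d=1, a=90
d=1 and a=2a₀=90 at k=1, so the next step gives (m, d) = (45, 1) again — its k=1 value — and the period has length 1.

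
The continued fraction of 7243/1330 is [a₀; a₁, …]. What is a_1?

2

7243 = 5·1330 + 593   →  a_0 = 5
1330 = 2·593 + 144   →  a_1 = 2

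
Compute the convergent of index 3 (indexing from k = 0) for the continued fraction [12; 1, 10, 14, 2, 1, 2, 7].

2001/155

Using pₖ = aₖpₖ₋₁ + pₖ₋₂, qₖ = aₖqₖ₋₁ + qₖ₋₂ (with p₋₁=1, p₋₂=0, q₋₁=0, q₋₂=1):
  k=0: a=12, p=12, q=1
  k=1: a=1, p=13, q=1
  k=2: a=10, p=142, q=11
  k=3: a=14, p=2001, q=155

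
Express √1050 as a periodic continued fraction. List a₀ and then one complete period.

a₀ = ⌊√1050⌋ = 32.
With m₀=0, d₀=1 and mₖ₊₁ = dₖaₖ − mₖ, dₖ₊₁ = (n − mₖ₊₁²)/dₖ, aₖ₊₁ = ⌊(a₀+mₖ₊₁)/dₖ₊₁⌋:
  k=1: m=32, d=26, a=2
  k=2: m=20, d=25, a=2
  k=3: m=30, d=6, a=10
  k=4: m=30, d=25, a=2
  k=5: m=20, d=26, a=2
  k=6: m=32, d=1, a=64
d=1 and a=2a₀=64 at k=6, so the next step gives (m, d) = (32, 26) again — its k=1 value — and the period has length 6.

[32; 2, 2, 10, 2, 2, 64]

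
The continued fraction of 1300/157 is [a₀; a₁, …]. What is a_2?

1

1300 = 8·157 + 44   →  a_0 = 8
157 = 3·44 + 25   →  a_1 = 3
44 = 1·25 + 19   →  a_2 = 1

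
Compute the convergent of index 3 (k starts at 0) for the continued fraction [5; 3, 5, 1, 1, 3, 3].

Using pₖ = aₖpₖ₋₁ + pₖ₋₂, qₖ = aₖqₖ₋₁ + qₖ₋₂ (with p₋₁=1, p₋₂=0, q₋₁=0, q₋₂=1):
  k=0: a=5, p=5, q=1
  k=1: a=3, p=16, q=3
  k=2: a=5, p=85, q=16
  k=3: a=1, p=101, q=19

101/19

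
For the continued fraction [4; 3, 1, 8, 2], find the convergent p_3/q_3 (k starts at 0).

149/35

Using pₖ = aₖpₖ₋₁ + pₖ₋₂, qₖ = aₖqₖ₋₁ + qₖ₋₂ (with p₋₁=1, p₋₂=0, q₋₁=0, q₋₂=1):
  k=0: a=4, p=4, q=1
  k=1: a=3, p=13, q=3
  k=2: a=1, p=17, q=4
  k=3: a=8, p=149, q=35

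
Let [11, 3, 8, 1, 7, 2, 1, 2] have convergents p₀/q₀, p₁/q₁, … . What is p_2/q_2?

Using pₖ = aₖpₖ₋₁ + pₖ₋₂, qₖ = aₖqₖ₋₁ + qₖ₋₂ (with p₋₁=1, p₋₂=0, q₋₁=0, q₋₂=1):
  k=0: a=11, p=11, q=1
  k=1: a=3, p=34, q=3
  k=2: a=8, p=283, q=25

283/25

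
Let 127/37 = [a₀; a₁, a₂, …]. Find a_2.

3

127 = 3·37 + 16   →  a_0 = 3
37 = 2·16 + 5   →  a_1 = 2
16 = 3·5 + 1   →  a_2 = 3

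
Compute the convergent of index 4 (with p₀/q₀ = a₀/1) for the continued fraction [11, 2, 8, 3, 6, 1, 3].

Using pₖ = aₖpₖ₋₁ + pₖ₋₂, qₖ = aₖqₖ₋₁ + qₖ₋₂ (with p₋₁=1, p₋₂=0, q₋₁=0, q₋₂=1):
  k=0: a=11, p=11, q=1
  k=1: a=2, p=23, q=2
  k=2: a=8, p=195, q=17
  k=3: a=3, p=608, q=53
  k=4: a=6, p=3843, q=335

3843/335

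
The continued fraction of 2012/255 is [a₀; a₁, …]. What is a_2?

2012 = 7·255 + 227   →  a_0 = 7
255 = 1·227 + 28   →  a_1 = 1
227 = 8·28 + 3   →  a_2 = 8

8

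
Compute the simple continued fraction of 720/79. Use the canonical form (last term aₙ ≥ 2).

[9; 8, 1, 3, 2]

720 = 9×79 + 9
79 = 8×9 + 7
9 = 1×7 + 2
7 = 3×2 + 1
2 = 2×1 + 0  (stop)
So 720/79 = [9; 8, 1, 3, 2].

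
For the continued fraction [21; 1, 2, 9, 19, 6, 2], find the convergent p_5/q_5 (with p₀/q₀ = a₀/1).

Using pₖ = aₖpₖ₋₁ + pₖ₋₂, qₖ = aₖqₖ₋₁ + qₖ₋₂ (with p₋₁=1, p₋₂=0, q₋₁=0, q₋₂=1):
  k=0: a=21, p=21, q=1
  k=1: a=1, p=22, q=1
  k=2: a=2, p=65, q=3
  k=3: a=9, p=607, q=28
  k=4: a=19, p=11598, q=535
  k=5: a=6, p=70195, q=3238

70195/3238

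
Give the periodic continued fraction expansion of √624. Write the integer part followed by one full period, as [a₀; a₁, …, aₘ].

a₀ = ⌊√624⌋ = 24.
With m₀=0, d₀=1 and mₖ₊₁ = dₖaₖ − mₖ, dₖ₊₁ = (n − mₖ₊₁²)/dₖ, aₖ₊₁ = ⌊(a₀+mₖ₊₁)/dₖ₊₁⌋:
  k=1: m=24, d=48, a=1
  k=2: m=24, d=1, a=48
d=1 and a=2a₀=48 at k=2, so the next step gives (m, d) = (24, 48) again — its k=1 value — and the period has length 2.

[24; 1, 48]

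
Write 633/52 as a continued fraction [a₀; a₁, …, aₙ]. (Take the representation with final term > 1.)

633 = 12*52 + 9
52 = 5*9 + 7
9 = 1*7 + 2
7 = 3*2 + 1
2 = 2*1 + 0  (stop)
So 633/52 = [12; 5, 1, 3, 2].

[12; 5, 1, 3, 2]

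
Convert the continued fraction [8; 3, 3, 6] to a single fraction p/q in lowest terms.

Fold from the inside: start with 6/1.
  3 + 1/6 = 19/6
  3 + 6/19 = 63/19
  8 + 19/63 = 523/63

523/63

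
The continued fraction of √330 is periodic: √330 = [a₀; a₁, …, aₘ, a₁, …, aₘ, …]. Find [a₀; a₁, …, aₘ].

[18; 6, 36]

a₀ = ⌊√330⌋ = 18.
With m₀=0, d₀=1 and mₖ₊₁ = dₖaₖ − mₖ, dₖ₊₁ = (n − mₖ₊₁²)/dₖ, aₖ₊₁ = ⌊(a₀+mₖ₊₁)/dₖ₊₁⌋:
  k=1: m=18, d=6, a=6
  k=2: m=18, d=1, a=36
d=1 and a=2a₀=36 at k=2, so the next step gives (m, d) = (18, 6) again — its k=1 value — and the period has length 2.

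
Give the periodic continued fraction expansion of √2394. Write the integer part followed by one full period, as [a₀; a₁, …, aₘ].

a₀ = ⌊√2394⌋ = 48.
With m₀=0, d₀=1 and mₖ₊₁ = dₖaₖ − mₖ, dₖ₊₁ = (n − mₖ₊₁²)/dₖ, aₖ₊₁ = ⌊(a₀+mₖ₊₁)/dₖ₊₁⌋:
  k=1: m=48, d=90, a=1
  k=2: m=42, d=7, a=12
  k=3: m=42, d=90, a=1
  k=4: m=48, d=1, a=96
d=1 and a=2a₀=96 at k=4, so the next step gives (m, d) = (48, 90) again — its k=1 value — and the period has length 4.

[48; 1, 12, 1, 96]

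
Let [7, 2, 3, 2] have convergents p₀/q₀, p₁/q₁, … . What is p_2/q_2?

Using pₖ = aₖpₖ₋₁ + pₖ₋₂, qₖ = aₖqₖ₋₁ + qₖ₋₂ (with p₋₁=1, p₋₂=0, q₋₁=0, q₋₂=1):
  k=0: a=7, p=7, q=1
  k=1: a=2, p=15, q=2
  k=2: a=3, p=52, q=7

52/7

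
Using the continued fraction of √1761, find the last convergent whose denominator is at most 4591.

√1761 = [41; 1, 26, 1, 82, …] (period length 4).
Convergents:
  p_0/q_0 = 41/1
  p_1/q_1 = 42/1
  p_2/q_2 = 1133/27
  p_3/q_3 = 1175/28
  p_4/q_4 = 97483/2323
  p_5/q_5 = 98658/2351
  p_6/q_6 = 2662591/63449
q_5 = 2351 ≤ 4591 < 63449 = q_6, so the answer is 98658/2351.

98658/2351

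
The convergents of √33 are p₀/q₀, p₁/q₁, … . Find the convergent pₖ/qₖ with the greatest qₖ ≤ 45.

√33 = [5; 1, 2, 1, 10, …] (period length 4).
Convergents:
  p_0/q_0 = 5/1
  p_1/q_1 = 6/1
  p_2/q_2 = 17/3
  p_3/q_3 = 23/4
  p_4/q_4 = 247/43
  p_5/q_5 = 270/47
q_4 = 43 ≤ 45 < 47 = q_5, so the answer is 247/43.

247/43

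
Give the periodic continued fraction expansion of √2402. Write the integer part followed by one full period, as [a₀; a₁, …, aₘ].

[49; 98]

a₀ = ⌊√2402⌋ = 49.
With m₀=0, d₀=1 and mₖ₊₁ = dₖaₖ − mₖ, dₖ₊₁ = (n − mₖ₊₁²)/dₖ, aₖ₊₁ = ⌊(a₀+mₖ₊₁)/dₖ₊₁⌋:
  k=1: m=49, d=1, a=98
d=1 and a=2a₀=98 at k=1, so the next step gives (m, d) = (49, 1) again — its k=1 value — and the period has length 1.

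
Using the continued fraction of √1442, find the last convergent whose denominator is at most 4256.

√1442 = [37; 1, 36, 1, 74, …] (period length 4).
Convergents:
  p_0/q_0 = 37/1
  p_1/q_1 = 38/1
  p_2/q_2 = 1405/37
  p_3/q_3 = 1443/38
  p_4/q_4 = 108187/2849
  p_5/q_5 = 109630/2887
  p_6/q_6 = 4054867/106781
q_5 = 2887 ≤ 4256 < 106781 = q_6, so the answer is 109630/2887.

109630/2887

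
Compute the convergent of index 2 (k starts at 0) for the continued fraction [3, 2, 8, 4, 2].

59/17

Using pₖ = aₖpₖ₋₁ + pₖ₋₂, qₖ = aₖqₖ₋₁ + qₖ₋₂ (with p₋₁=1, p₋₂=0, q₋₁=0, q₋₂=1):
  k=0: a=3, p=3, q=1
  k=1: a=2, p=7, q=2
  k=2: a=8, p=59, q=17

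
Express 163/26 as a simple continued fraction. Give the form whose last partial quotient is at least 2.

163 = 6*26 + 7
26 = 3*7 + 5
7 = 1*5 + 2
5 = 2*2 + 1
2 = 2*1 + 0  (stop)
So 163/26 = [6; 3, 1, 2, 2].

[6; 3, 1, 2, 2]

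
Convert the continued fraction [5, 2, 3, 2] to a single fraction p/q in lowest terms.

87/16

Fold from the inside: start with 2/1.
  3 + 1/2 = 7/2
  2 + 2/7 = 16/7
  5 + 7/16 = 87/16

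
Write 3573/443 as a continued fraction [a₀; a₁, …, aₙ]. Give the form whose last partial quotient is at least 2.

3573 = 8×443 + 29
443 = 15×29 + 8
29 = 3×8 + 5
8 = 1×5 + 3
5 = 1×3 + 2
3 = 1×2 + 1
2 = 2×1 + 0  (stop)
So 3573/443 = [8; 15, 3, 1, 1, 1, 2].

[8; 15, 3, 1, 1, 1, 2]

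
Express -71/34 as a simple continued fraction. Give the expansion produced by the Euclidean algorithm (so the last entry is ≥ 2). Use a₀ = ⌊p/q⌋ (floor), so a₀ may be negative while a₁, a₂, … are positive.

-71 = -3×34 + 31
34 = 1×31 + 3
31 = 10×3 + 1
3 = 3×1 + 0  (stop)
So -71/34 = [-3; 1, 10, 3].

[-3; 1, 10, 3]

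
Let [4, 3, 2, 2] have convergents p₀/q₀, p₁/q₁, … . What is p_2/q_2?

30/7

Using pₖ = aₖpₖ₋₁ + pₖ₋₂, qₖ = aₖqₖ₋₁ + qₖ₋₂ (with p₋₁=1, p₋₂=0, q₋₁=0, q₋₂=1):
  k=0: a=4, p=4, q=1
  k=1: a=3, p=13, q=3
  k=2: a=2, p=30, q=7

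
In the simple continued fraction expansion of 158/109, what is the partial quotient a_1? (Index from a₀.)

2

158 = 1·109 + 49   →  a_0 = 1
109 = 2·49 + 11   →  a_1 = 2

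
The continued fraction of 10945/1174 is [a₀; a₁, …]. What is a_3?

10945 = 9·1174 + 379   →  a_0 = 9
1174 = 3·379 + 37   →  a_1 = 3
379 = 10·37 + 9   →  a_2 = 10
37 = 4·9 + 1   →  a_3 = 4

4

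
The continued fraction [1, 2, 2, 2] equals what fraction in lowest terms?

17/12

Fold from the inside: start with 2/1.
  2 + 1/2 = 5/2
  2 + 2/5 = 12/5
  1 + 5/12 = 17/12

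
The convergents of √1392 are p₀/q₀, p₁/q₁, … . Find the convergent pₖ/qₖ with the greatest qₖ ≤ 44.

√1392 = [37; 3, 4, 3, 74, …] (period length 4).
Convergents:
  p_0/q_0 = 37/1
  p_1/q_1 = 112/3
  p_2/q_2 = 485/13
  p_3/q_3 = 1567/42
  p_4/q_4 = 116443/3121
q_3 = 42 ≤ 44 < 3121 = q_4, so the answer is 1567/42.

1567/42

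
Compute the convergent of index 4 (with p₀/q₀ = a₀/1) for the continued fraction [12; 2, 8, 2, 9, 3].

4253/341

Using pₖ = aₖpₖ₋₁ + pₖ₋₂, qₖ = aₖqₖ₋₁ + qₖ₋₂ (with p₋₁=1, p₋₂=0, q₋₁=0, q₋₂=1):
  k=0: a=12, p=12, q=1
  k=1: a=2, p=25, q=2
  k=2: a=8, p=212, q=17
  k=3: a=2, p=449, q=36
  k=4: a=9, p=4253, q=341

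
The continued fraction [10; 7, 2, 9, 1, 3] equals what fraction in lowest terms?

Fold from the inside: start with 3/1.
  1 + 1/3 = 4/3
  9 + 3/4 = 39/4
  2 + 4/39 = 82/39
  7 + 39/82 = 613/82
  10 + 82/613 = 6212/613

6212/613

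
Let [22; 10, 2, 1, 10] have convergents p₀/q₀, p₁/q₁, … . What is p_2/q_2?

464/21

Using pₖ = aₖpₖ₋₁ + pₖ₋₂, qₖ = aₖqₖ₋₁ + qₖ₋₂ (with p₋₁=1, p₋₂=0, q₋₁=0, q₋₂=1):
  k=0: a=22, p=22, q=1
  k=1: a=10, p=221, q=10
  k=2: a=2, p=464, q=21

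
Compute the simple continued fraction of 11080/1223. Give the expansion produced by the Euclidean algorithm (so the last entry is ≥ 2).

11080 = 9×1223 + 73
1223 = 16×73 + 55
73 = 1×55 + 18
55 = 3×18 + 1
18 = 18×1 + 0  (stop)
So 11080/1223 = [9; 16, 1, 3, 18].

[9; 16, 1, 3, 18]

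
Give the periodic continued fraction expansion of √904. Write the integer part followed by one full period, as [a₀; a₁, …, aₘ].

[30; 15, 60]

a₀ = ⌊√904⌋ = 30.
With m₀=0, d₀=1 and mₖ₊₁ = dₖaₖ − mₖ, dₖ₊₁ = (n − mₖ₊₁²)/dₖ, aₖ₊₁ = ⌊(a₀+mₖ₊₁)/dₖ₊₁⌋:
  k=1: m=30, d=4, a=15
  k=2: m=30, d=1, a=60
d=1 and a=2a₀=60 at k=2, so the next step gives (m, d) = (30, 4) again — its k=1 value — and the period has length 2.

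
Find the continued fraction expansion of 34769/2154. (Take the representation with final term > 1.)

[16; 7, 16, 19]

34769 = 16·2154 + 305
2154 = 7·305 + 19
305 = 16·19 + 1
19 = 19·1 + 0  (stop)
So 34769/2154 = [16; 7, 16, 19].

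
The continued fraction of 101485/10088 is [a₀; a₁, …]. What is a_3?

2

101485 = 10·10088 + 605   →  a_0 = 10
10088 = 16·605 + 408   →  a_1 = 16
605 = 1·408 + 197   →  a_2 = 1
408 = 2·197 + 14   →  a_3 = 2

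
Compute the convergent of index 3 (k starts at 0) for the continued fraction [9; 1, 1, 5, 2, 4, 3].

105/11

Using pₖ = aₖpₖ₋₁ + pₖ₋₂, qₖ = aₖqₖ₋₁ + qₖ₋₂ (with p₋₁=1, p₋₂=0, q₋₁=0, q₋₂=1):
  k=0: a=9, p=9, q=1
  k=1: a=1, p=10, q=1
  k=2: a=1, p=19, q=2
  k=3: a=5, p=105, q=11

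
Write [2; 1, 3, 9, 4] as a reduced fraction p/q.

419/152

Using pₖ = aₖpₖ₋₁ + pₖ₋₂ and qₖ = aₖqₖ₋₁ + qₖ₋₂:
  k=0: a=2, p=2, q=1
  k=1: a=1, p=3, q=1
  k=2: a=3, p=11, q=4
  k=3: a=9, p=102, q=37
  k=4: a=4, p=419, q=152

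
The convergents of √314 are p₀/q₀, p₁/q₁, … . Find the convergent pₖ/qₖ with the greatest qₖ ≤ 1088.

√314 = [17; 1, 2, 1, 1, 2, 1, 34, …] (period length 7).
Convergents:
  p_0/q_0 = 17/1
  p_1/q_1 = 18/1
  p_2/q_2 = 53/3
  p_3/q_3 = 71/4
  p_4/q_4 = 124/7
  p_5/q_5 = 319/18
  p_6/q_6 = 443/25
  p_7/q_7 = 15381/868
  p_8/q_8 = 15824/893
  p_9/q_9 = 47029/2654
q_8 = 893 ≤ 1088 < 2654 = q_9, so the answer is 15824/893.

15824/893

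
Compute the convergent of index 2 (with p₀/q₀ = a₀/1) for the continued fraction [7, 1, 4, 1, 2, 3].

Using pₖ = aₖpₖ₋₁ + pₖ₋₂, qₖ = aₖqₖ₋₁ + qₖ₋₂ (with p₋₁=1, p₋₂=0, q₋₁=0, q₋₂=1):
  k=0: a=7, p=7, q=1
  k=1: a=1, p=8, q=1
  k=2: a=4, p=39, q=5

39/5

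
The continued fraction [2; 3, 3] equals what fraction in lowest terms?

23/10

Fold from the inside: start with 3/1.
  3 + 1/3 = 10/3
  2 + 3/10 = 23/10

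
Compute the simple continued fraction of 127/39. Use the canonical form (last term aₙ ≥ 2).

[3; 3, 1, 9]

127 = 3·39 + 10
39 = 3·10 + 9
10 = 1·9 + 1
9 = 9·1 + 0  (stop)
So 127/39 = [3; 3, 1, 9].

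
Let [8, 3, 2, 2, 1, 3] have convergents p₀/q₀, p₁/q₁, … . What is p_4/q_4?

199/24

Using pₖ = aₖpₖ₋₁ + pₖ₋₂, qₖ = aₖqₖ₋₁ + qₖ₋₂ (with p₋₁=1, p₋₂=0, q₋₁=0, q₋₂=1):
  k=0: a=8, p=8, q=1
  k=1: a=3, p=25, q=3
  k=2: a=2, p=58, q=7
  k=3: a=2, p=141, q=17
  k=4: a=1, p=199, q=24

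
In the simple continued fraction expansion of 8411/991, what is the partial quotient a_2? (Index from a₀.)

8411 = 8·991 + 483   →  a_0 = 8
991 = 2·483 + 25   →  a_1 = 2
483 = 19·25 + 8   →  a_2 = 19

19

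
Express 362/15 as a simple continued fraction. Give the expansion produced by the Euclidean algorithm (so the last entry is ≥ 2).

362 = 24×15 + 2
15 = 7×2 + 1
2 = 2×1 + 0  (stop)
So 362/15 = [24; 7, 2].

[24; 7, 2]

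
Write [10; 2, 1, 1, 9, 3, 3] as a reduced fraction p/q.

5146/495

Fold from the inside: start with 3/1.
  3 + 1/3 = 10/3
  9 + 3/10 = 93/10
  1 + 10/93 = 103/93
  1 + 93/103 = 196/103
  2 + 103/196 = 495/196
  10 + 196/495 = 5146/495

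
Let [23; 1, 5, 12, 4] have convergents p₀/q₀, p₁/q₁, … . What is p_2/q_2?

Using pₖ = aₖpₖ₋₁ + pₖ₋₂, qₖ = aₖqₖ₋₁ + qₖ₋₂ (with p₋₁=1, p₋₂=0, q₋₁=0, q₋₂=1):
  k=0: a=23, p=23, q=1
  k=1: a=1, p=24, q=1
  k=2: a=5, p=143, q=6

143/6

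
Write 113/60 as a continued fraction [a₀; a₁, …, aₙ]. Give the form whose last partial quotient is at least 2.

113 = 1*60 + 53
60 = 1*53 + 7
53 = 7*7 + 4
7 = 1*4 + 3
4 = 1*3 + 1
3 = 3*1 + 0  (stop)
So 113/60 = [1; 1, 7, 1, 1, 3].

[1; 1, 7, 1, 1, 3]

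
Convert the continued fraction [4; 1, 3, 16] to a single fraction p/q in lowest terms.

309/65

Fold from the inside: start with 16/1.
  3 + 1/16 = 49/16
  1 + 16/49 = 65/49
  4 + 49/65 = 309/65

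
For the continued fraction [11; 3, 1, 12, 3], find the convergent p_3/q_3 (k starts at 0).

Using pₖ = aₖpₖ₋₁ + pₖ₋₂, qₖ = aₖqₖ₋₁ + qₖ₋₂ (with p₋₁=1, p₋₂=0, q₋₁=0, q₋₂=1):
  k=0: a=11, p=11, q=1
  k=1: a=3, p=34, q=3
  k=2: a=1, p=45, q=4
  k=3: a=12, p=574, q=51

574/51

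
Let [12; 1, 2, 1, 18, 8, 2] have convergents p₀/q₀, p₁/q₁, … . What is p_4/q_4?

Using pₖ = aₖpₖ₋₁ + pₖ₋₂, qₖ = aₖqₖ₋₁ + qₖ₋₂ (with p₋₁=1, p₋₂=0, q₋₁=0, q₋₂=1):
  k=0: a=12, p=12, q=1
  k=1: a=1, p=13, q=1
  k=2: a=2, p=38, q=3
  k=3: a=1, p=51, q=4
  k=4: a=18, p=956, q=75

956/75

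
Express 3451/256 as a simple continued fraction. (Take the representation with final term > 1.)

3451 = 13*256 + 123
256 = 2*123 + 10
123 = 12*10 + 3
10 = 3*3 + 1
3 = 3*1 + 0  (stop)
So 3451/256 = [13; 2, 12, 3, 3].

[13; 2, 12, 3, 3]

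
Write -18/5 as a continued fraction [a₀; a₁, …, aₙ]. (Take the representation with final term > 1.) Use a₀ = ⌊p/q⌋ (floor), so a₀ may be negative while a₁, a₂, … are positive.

-18 = -4×5 + 2
5 = 2×2 + 1
2 = 2×1 + 0  (stop)
So -18/5 = [-4; 2, 2].

[-4; 2, 2]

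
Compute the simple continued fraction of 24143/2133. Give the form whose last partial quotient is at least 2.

24143 = 11×2133 + 680
2133 = 3×680 + 93
680 = 7×93 + 29
93 = 3×29 + 6
29 = 4×6 + 5
6 = 1×5 + 1
5 = 5×1 + 0  (stop)
So 24143/2133 = [11; 3, 7, 3, 4, 1, 5].

[11; 3, 7, 3, 4, 1, 5]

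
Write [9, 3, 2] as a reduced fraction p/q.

65/7

Using pₖ = aₖpₖ₋₁ + pₖ₋₂ and qₖ = aₖqₖ₋₁ + qₖ₋₂:
  k=0: a=9, p=9, q=1
  k=1: a=3, p=28, q=3
  k=2: a=2, p=65, q=7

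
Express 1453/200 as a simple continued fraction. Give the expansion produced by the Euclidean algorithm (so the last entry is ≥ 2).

[7; 3, 1, 3, 2, 2, 2]

1453 = 7·200 + 53
200 = 3·53 + 41
53 = 1·41 + 12
41 = 3·12 + 5
12 = 2·5 + 2
5 = 2·2 + 1
2 = 2·1 + 0  (stop)
So 1453/200 = [7; 3, 1, 3, 2, 2, 2].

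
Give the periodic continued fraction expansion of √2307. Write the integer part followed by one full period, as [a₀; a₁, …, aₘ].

[48; 32, 96]

a₀ = ⌊√2307⌋ = 48.
With m₀=0, d₀=1 and mₖ₊₁ = dₖaₖ − mₖ, dₖ₊₁ = (n − mₖ₊₁²)/dₖ, aₖ₊₁ = ⌊(a₀+mₖ₊₁)/dₖ₊₁⌋:
  k=1: m=48, d=3, a=32
  k=2: m=48, d=1, a=96
d=1 and a=2a₀=96 at k=2, so the next step gives (m, d) = (48, 3) again — its k=1 value — and the period has length 2.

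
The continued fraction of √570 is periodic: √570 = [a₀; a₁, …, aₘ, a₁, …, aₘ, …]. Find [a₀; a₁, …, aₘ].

[23; 1, 6, 1, 46]

a₀ = ⌊√570⌋ = 23.
With m₀=0, d₀=1 and mₖ₊₁ = dₖaₖ − mₖ, dₖ₊₁ = (n − mₖ₊₁²)/dₖ, aₖ₊₁ = ⌊(a₀+mₖ₊₁)/dₖ₊₁⌋:
  k=1: m=23, d=41, a=1
  k=2: m=18, d=6, a=6
  k=3: m=18, d=41, a=1
  k=4: m=23, d=1, a=46
d=1 and a=2a₀=46 at k=4, so the next step gives (m, d) = (23, 41) again — its k=1 value — and the period has length 4.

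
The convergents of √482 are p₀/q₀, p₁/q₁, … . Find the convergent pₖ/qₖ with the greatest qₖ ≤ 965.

20747/945

√482 = [21; 1, 20, 1, 42, …] (period length 4).
Convergents:
  p_0/q_0 = 21/1
  p_1/q_1 = 22/1
  p_2/q_2 = 461/21
  p_3/q_3 = 483/22
  p_4/q_4 = 20747/945
  p_5/q_5 = 21230/967
q_4 = 945 ≤ 965 < 967 = q_5, so the answer is 20747/945.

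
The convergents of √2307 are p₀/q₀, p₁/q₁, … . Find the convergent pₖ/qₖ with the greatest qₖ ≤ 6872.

147600/3073

√2307 = [48; 32, 96, …] (period length 2).
Convergents:
  p_0/q_0 = 48/1
  p_1/q_1 = 1537/32
  p_2/q_2 = 147600/3073
  p_3/q_3 = 4724737/98368
q_2 = 3073 ≤ 6872 < 98368 = q_3, so the answer is 147600/3073.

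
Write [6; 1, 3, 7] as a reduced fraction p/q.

196/29

Fold from the inside: start with 7/1.
  3 + 1/7 = 22/7
  1 + 7/22 = 29/22
  6 + 22/29 = 196/29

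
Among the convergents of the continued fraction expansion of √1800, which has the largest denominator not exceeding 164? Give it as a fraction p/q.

√1800 = [42; 2, 2, 1, 8, 1, 2, 2, 84, …] (period length 8).
Convergents:
  p_0/q_0 = 42/1
  p_1/q_1 = 85/2
  p_2/q_2 = 212/5
  p_3/q_3 = 297/7
  p_4/q_4 = 2588/61
  p_5/q_5 = 2885/68
  p_6/q_6 = 8358/197
q_5 = 68 ≤ 164 < 197 = q_6, so the answer is 2885/68.

2885/68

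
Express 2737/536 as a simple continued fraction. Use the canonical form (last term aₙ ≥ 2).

[5; 9, 2, 2, 11]

2737 = 5*536 + 57
536 = 9*57 + 23
57 = 2*23 + 11
23 = 2*11 + 1
11 = 11*1 + 0  (stop)
So 2737/536 = [5; 9, 2, 2, 11].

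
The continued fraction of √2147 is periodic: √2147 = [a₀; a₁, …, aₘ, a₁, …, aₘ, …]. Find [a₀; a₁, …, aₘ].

a₀ = ⌊√2147⌋ = 46.
With m₀=0, d₀=1 and mₖ₊₁ = dₖaₖ − mₖ, dₖ₊₁ = (n − mₖ₊₁²)/dₖ, aₖ₊₁ = ⌊(a₀+mₖ₊₁)/dₖ₊₁⌋:
  k=1: m=46, d=31, a=2
  k=2: m=16, d=61, a=1
  k=3: m=45, d=2, a=45
  k=4: m=45, d=61, a=1
  k=5: m=16, d=31, a=2
  k=6: m=46, d=1, a=92
d=1 and a=2a₀=92 at k=6, so the next step gives (m, d) = (46, 31) again — its k=1 value — and the period has length 6.

[46; 2, 1, 45, 1, 2, 92]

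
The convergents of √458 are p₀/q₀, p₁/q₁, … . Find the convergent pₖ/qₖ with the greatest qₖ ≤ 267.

√458 = [21; 2, 2, 42, …] (period length 3).
Convergents:
  p_0/q_0 = 21/1
  p_1/q_1 = 43/2
  p_2/q_2 = 107/5
  p_3/q_3 = 4537/212
  p_4/q_4 = 9181/429
q_3 = 212 ≤ 267 < 429 = q_4, so the answer is 4537/212.

4537/212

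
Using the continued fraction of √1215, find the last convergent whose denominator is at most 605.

17045/489

√1215 = [34; 1, 5, 1, 68, …] (period length 4).
Convergents:
  p_0/q_0 = 34/1
  p_1/q_1 = 35/1
  p_2/q_2 = 209/6
  p_3/q_3 = 244/7
  p_4/q_4 = 16801/482
  p_5/q_5 = 17045/489
  p_6/q_6 = 102026/2927
q_5 = 489 ≤ 605 < 2927 = q_6, so the answer is 17045/489.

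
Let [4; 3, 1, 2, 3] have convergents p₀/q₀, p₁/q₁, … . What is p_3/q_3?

47/11

Using pₖ = aₖpₖ₋₁ + pₖ₋₂, qₖ = aₖqₖ₋₁ + qₖ₋₂ (with p₋₁=1, p₋₂=0, q₋₁=0, q₋₂=1):
  k=0: a=4, p=4, q=1
  k=1: a=3, p=13, q=3
  k=2: a=1, p=17, q=4
  k=3: a=2, p=47, q=11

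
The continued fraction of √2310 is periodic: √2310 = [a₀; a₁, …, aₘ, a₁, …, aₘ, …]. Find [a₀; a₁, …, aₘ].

[48; 16, 96]

a₀ = ⌊√2310⌋ = 48.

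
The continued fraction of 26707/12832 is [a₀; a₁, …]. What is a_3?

3

26707 = 2·12832 + 1043   →  a_0 = 2
12832 = 12·1043 + 316   →  a_1 = 12
1043 = 3·316 + 95   →  a_2 = 3
316 = 3·95 + 31   →  a_3 = 3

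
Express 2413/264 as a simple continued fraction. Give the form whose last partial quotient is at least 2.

[9; 7, 7, 2, 2]

2413 = 9×264 + 37
264 = 7×37 + 5
37 = 7×5 + 2
5 = 2×2 + 1
2 = 2×1 + 0  (stop)
So 2413/264 = [9; 7, 7, 2, 2].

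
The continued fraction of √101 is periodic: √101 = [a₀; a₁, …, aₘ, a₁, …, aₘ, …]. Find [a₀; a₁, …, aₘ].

[10; 20]

a₀ = ⌊√101⌋ = 10.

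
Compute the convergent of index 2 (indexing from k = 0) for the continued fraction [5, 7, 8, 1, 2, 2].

Using pₖ = aₖpₖ₋₁ + pₖ₋₂, qₖ = aₖqₖ₋₁ + qₖ₋₂ (with p₋₁=1, p₋₂=0, q₋₁=0, q₋₂=1):
  k=0: a=5, p=5, q=1
  k=1: a=7, p=36, q=7
  k=2: a=8, p=293, q=57

293/57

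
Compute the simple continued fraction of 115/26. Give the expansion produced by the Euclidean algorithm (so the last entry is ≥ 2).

[4; 2, 2, 1, 3]

115 = 4*26 + 11
26 = 2*11 + 4
11 = 2*4 + 3
4 = 1*3 + 1
3 = 3*1 + 0  (stop)
So 115/26 = [4; 2, 2, 1, 3].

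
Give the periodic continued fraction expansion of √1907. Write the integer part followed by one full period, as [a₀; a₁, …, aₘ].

[43; 1, 2, 43, 2, 1, 86]

a₀ = ⌊√1907⌋ = 43.
With m₀=0, d₀=1 and mₖ₊₁ = dₖaₖ − mₖ, dₖ₊₁ = (n − mₖ₊₁²)/dₖ, aₖ₊₁ = ⌊(a₀+mₖ₊₁)/dₖ₊₁⌋:
  k=1: m=43, d=58, a=1
  k=2: m=15, d=29, a=2
  k=3: m=43, d=2, a=43
  k=4: m=43, d=29, a=2
  k=5: m=15, d=58, a=1
  k=6: m=43, d=1, a=86
d=1 and a=2a₀=86 at k=6, so the next step gives (m, d) = (43, 58) again — its k=1 value — and the period has length 6.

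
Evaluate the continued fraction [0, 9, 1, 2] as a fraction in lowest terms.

Using pₖ = aₖpₖ₋₁ + pₖ₋₂ and qₖ = aₖqₖ₋₁ + qₖ₋₂:
  k=0: a=0, p=0, q=1
  k=1: a=9, p=1, q=9
  k=2: a=1, p=1, q=10
  k=3: a=2, p=3, q=29

3/29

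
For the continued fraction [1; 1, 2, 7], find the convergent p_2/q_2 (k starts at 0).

Using pₖ = aₖpₖ₋₁ + pₖ₋₂, qₖ = aₖqₖ₋₁ + qₖ₋₂ (with p₋₁=1, p₋₂=0, q₋₁=0, q₋₂=1):
  k=0: a=1, p=1, q=1
  k=1: a=1, p=2, q=1
  k=2: a=2, p=5, q=3

5/3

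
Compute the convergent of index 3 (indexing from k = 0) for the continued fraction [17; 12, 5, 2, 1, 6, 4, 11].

Using pₖ = aₖpₖ₋₁ + pₖ₋₂, qₖ = aₖqₖ₋₁ + qₖ₋₂ (with p₋₁=1, p₋₂=0, q₋₁=0, q₋₂=1):
  k=0: a=17, p=17, q=1
  k=1: a=12, p=205, q=12
  k=2: a=5, p=1042, q=61
  k=3: a=2, p=2289, q=134

2289/134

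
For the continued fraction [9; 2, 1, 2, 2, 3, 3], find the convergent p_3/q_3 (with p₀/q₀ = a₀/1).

Using pₖ = aₖpₖ₋₁ + pₖ₋₂, qₖ = aₖqₖ₋₁ + qₖ₋₂ (with p₋₁=1, p₋₂=0, q₋₁=0, q₋₂=1):
  k=0: a=9, p=9, q=1
  k=1: a=2, p=19, q=2
  k=2: a=1, p=28, q=3
  k=3: a=2, p=75, q=8

75/8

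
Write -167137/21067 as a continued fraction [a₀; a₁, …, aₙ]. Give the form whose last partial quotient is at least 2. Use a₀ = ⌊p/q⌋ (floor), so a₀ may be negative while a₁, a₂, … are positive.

-167137 = -8×21067 + 1399
21067 = 15×1399 + 82
1399 = 17×82 + 5
82 = 16×5 + 2
5 = 2×2 + 1
2 = 2×1 + 0  (stop)
So -167137/21067 = [-8; 15, 17, 16, 2, 2].

[-8; 15, 17, 16, 2, 2]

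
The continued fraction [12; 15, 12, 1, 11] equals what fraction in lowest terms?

28199/2337

Fold from the inside: start with 11/1.
  1 + 1/11 = 12/11
  12 + 11/12 = 155/12
  15 + 12/155 = 2337/155
  12 + 155/2337 = 28199/2337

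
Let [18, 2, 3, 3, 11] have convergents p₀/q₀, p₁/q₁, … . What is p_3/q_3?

424/23

Using pₖ = aₖpₖ₋₁ + pₖ₋₂, qₖ = aₖqₖ₋₁ + qₖ₋₂ (with p₋₁=1, p₋₂=0, q₋₁=0, q₋₂=1):
  k=0: a=18, p=18, q=1
  k=1: a=2, p=37, q=2
  k=2: a=3, p=129, q=7
  k=3: a=3, p=424, q=23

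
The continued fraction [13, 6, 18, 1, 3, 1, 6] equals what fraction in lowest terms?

Using pₖ = aₖpₖ₋₁ + pₖ₋₂ and qₖ = aₖqₖ₋₁ + qₖ₋₂:
  k=0: a=13, p=13, q=1
  k=1: a=6, p=79, q=6
  k=2: a=18, p=1435, q=109
  k=3: a=1, p=1514, q=115
  k=4: a=3, p=5977, q=454
  k=5: a=1, p=7491, q=569
  k=6: a=6, p=50923, q=3868

50923/3868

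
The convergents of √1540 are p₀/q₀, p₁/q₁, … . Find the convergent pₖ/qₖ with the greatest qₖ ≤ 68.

1295/33

√1540 = [39; 4, 8, 2, 8, 4, 78, …] (period length 6).
Convergents:
  p_0/q_0 = 39/1
  p_1/q_1 = 157/4
  p_2/q_2 = 1295/33
  p_3/q_3 = 2747/70
q_2 = 33 ≤ 68 < 70 = q_3, so the answer is 1295/33.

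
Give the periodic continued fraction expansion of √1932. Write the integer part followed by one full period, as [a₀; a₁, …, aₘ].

[43; 1, 20, 1, 86]

a₀ = ⌊√1932⌋ = 43.
With m₀=0, d₀=1 and mₖ₊₁ = dₖaₖ − mₖ, dₖ₊₁ = (n − mₖ₊₁²)/dₖ, aₖ₊₁ = ⌊(a₀+mₖ₊₁)/dₖ₊₁⌋:
  k=1: m=43, d=83, a=1
  k=2: m=40, d=4, a=20
  k=3: m=40, d=83, a=1
  k=4: m=43, d=1, a=86
d=1 and a=2a₀=86 at k=4, so the next step gives (m, d) = (43, 83) again — its k=1 value — and the period has length 4.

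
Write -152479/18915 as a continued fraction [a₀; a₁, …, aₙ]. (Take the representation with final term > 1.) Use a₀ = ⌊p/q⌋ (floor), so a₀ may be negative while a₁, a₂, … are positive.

-152479 = -9*18915 + 17756
18915 = 1*17756 + 1159
17756 = 15*1159 + 371
1159 = 3*371 + 46
371 = 8*46 + 3
46 = 15*3 + 1
3 = 3*1 + 0  (stop)
So -152479/18915 = [-9; 1, 15, 3, 8, 15, 3].

[-9; 1, 15, 3, 8, 15, 3]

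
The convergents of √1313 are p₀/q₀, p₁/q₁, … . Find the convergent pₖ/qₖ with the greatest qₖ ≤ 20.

√1313 = [36; 4, 4, 72, …] (period length 3).
Convergents:
  p_0/q_0 = 36/1
  p_1/q_1 = 145/4
  p_2/q_2 = 616/17
  p_3/q_3 = 44497/1228
q_2 = 17 ≤ 20 < 1228 = q_3, so the answer is 616/17.

616/17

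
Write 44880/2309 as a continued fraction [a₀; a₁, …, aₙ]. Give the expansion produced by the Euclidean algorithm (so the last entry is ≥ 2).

44880 = 19×2309 + 1009
2309 = 2×1009 + 291
1009 = 3×291 + 136
291 = 2×136 + 19
136 = 7×19 + 3
19 = 6×3 + 1
3 = 3×1 + 0  (stop)
So 44880/2309 = [19; 2, 3, 2, 7, 6, 3].

[19; 2, 3, 2, 7, 6, 3]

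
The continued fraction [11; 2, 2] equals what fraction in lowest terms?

Using pₖ = aₖpₖ₋₁ + pₖ₋₂ and qₖ = aₖqₖ₋₁ + qₖ₋₂:
  k=0: a=11, p=11, q=1
  k=1: a=2, p=23, q=2
  k=2: a=2, p=57, q=5

57/5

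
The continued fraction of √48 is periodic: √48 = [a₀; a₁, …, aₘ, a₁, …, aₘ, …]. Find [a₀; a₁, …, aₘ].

[6; 1, 12]

a₀ = ⌊√48⌋ = 6.
With m₀=0, d₀=1 and mₖ₊₁ = dₖaₖ − mₖ, dₖ₊₁ = (n − mₖ₊₁²)/dₖ, aₖ₊₁ = ⌊(a₀+mₖ₊₁)/dₖ₊₁⌋:
  k=1: m=6, d=12, a=1
  k=2: m=6, d=1, a=12
d=1 and a=2a₀=12 at k=2, so the next step gives (m, d) = (6, 12) again — its k=1 value — and the period has length 2.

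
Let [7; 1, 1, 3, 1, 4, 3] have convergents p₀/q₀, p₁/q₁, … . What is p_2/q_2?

15/2

Using pₖ = aₖpₖ₋₁ + pₖ₋₂, qₖ = aₖqₖ₋₁ + qₖ₋₂ (with p₋₁=1, p₋₂=0, q₋₁=0, q₋₂=1):
  k=0: a=7, p=7, q=1
  k=1: a=1, p=8, q=1
  k=2: a=1, p=15, q=2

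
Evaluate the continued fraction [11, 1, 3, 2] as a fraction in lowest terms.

Fold from the inside: start with 2/1.
  3 + 1/2 = 7/2
  1 + 2/7 = 9/7
  11 + 7/9 = 106/9

106/9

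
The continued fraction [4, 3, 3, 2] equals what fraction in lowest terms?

99/23

Using pₖ = aₖpₖ₋₁ + pₖ₋₂ and qₖ = aₖqₖ₋₁ + qₖ₋₂:
  k=0: a=4, p=4, q=1
  k=1: a=3, p=13, q=3
  k=2: a=3, p=43, q=10
  k=3: a=2, p=99, q=23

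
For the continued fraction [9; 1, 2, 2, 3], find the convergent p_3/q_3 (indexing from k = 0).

68/7

Using pₖ = aₖpₖ₋₁ + pₖ₋₂, qₖ = aₖqₖ₋₁ + qₖ₋₂ (with p₋₁=1, p₋₂=0, q₋₁=0, q₋₂=1):
  k=0: a=9, p=9, q=1
  k=1: a=1, p=10, q=1
  k=2: a=2, p=29, q=3
  k=3: a=2, p=68, q=7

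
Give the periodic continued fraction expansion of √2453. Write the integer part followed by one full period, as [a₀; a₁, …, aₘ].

[49; 1, 1, 8, 1, 1, 98]

a₀ = ⌊√2453⌋ = 49.
With m₀=0, d₀=1 and mₖ₊₁ = dₖaₖ − mₖ, dₖ₊₁ = (n − mₖ₊₁²)/dₖ, aₖ₊₁ = ⌊(a₀+mₖ₊₁)/dₖ₊₁⌋:
  k=1: m=49, d=52, a=1
  k=2: m=3, d=47, a=1
  k=3: m=44, d=11, a=8
  k=4: m=44, d=47, a=1
  k=5: m=3, d=52, a=1
  k=6: m=49, d=1, a=98
d=1 and a=2a₀=98 at k=6, so the next step gives (m, d) = (49, 52) again — its k=1 value — and the period has length 6.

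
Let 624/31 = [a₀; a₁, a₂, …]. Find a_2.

1

624 = 20·31 + 4   →  a_0 = 20
31 = 7·4 + 3   →  a_1 = 7
4 = 1·3 + 1   →  a_2 = 1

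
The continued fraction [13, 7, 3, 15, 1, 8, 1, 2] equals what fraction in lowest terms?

Using pₖ = aₖpₖ₋₁ + pₖ₋₂ and qₖ = aₖqₖ₋₁ + qₖ₋₂:
  k=0: a=13, p=13, q=1
  k=1: a=7, p=92, q=7
  k=2: a=3, p=289, q=22
  k=3: a=15, p=4427, q=337
  k=4: a=1, p=4716, q=359
  k=5: a=8, p=42155, q=3209
  k=6: a=1, p=46871, q=3568
  k=7: a=2, p=135897, q=10345

135897/10345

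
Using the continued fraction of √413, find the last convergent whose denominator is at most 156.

3089/152

√413 = [20; 3, 9, 1, 4, 1, 9, 3, 40, …] (period length 8).
Convergents:
  p_0/q_0 = 20/1
  p_1/q_1 = 61/3
  p_2/q_2 = 569/28
  p_3/q_3 = 630/31
  p_4/q_4 = 3089/152
  p_5/q_5 = 3719/183
q_4 = 152 ≤ 156 < 183 = q_5, so the answer is 3089/152.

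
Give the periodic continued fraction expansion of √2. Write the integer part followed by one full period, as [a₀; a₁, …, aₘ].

[1; 2]

a₀ = ⌊√2⌋ = 1.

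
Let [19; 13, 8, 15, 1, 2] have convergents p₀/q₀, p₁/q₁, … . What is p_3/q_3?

30293/1588

Using pₖ = aₖpₖ₋₁ + pₖ₋₂, qₖ = aₖqₖ₋₁ + qₖ₋₂ (with p₋₁=1, p₋₂=0, q₋₁=0, q₋₂=1):
  k=0: a=19, p=19, q=1
  k=1: a=13, p=248, q=13
  k=2: a=8, p=2003, q=105
  k=3: a=15, p=30293, q=1588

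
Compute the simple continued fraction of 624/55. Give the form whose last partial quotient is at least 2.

624 = 11·55 + 19
55 = 2·19 + 17
19 = 1·17 + 2
17 = 8·2 + 1
2 = 2·1 + 0  (stop)
So 624/55 = [11; 2, 1, 8, 2].

[11; 2, 1, 8, 2]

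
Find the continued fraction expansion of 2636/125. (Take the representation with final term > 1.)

2636 = 21×125 + 11
125 = 11×11 + 4
11 = 2×4 + 3
4 = 1×3 + 1
3 = 3×1 + 0  (stop)
So 2636/125 = [21; 11, 2, 1, 3].

[21; 11, 2, 1, 3]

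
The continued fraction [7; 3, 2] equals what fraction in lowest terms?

Using pₖ = aₖpₖ₋₁ + pₖ₋₂ and qₖ = aₖqₖ₋₁ + qₖ₋₂:
  k=0: a=7, p=7, q=1
  k=1: a=3, p=22, q=3
  k=2: a=2, p=51, q=7

51/7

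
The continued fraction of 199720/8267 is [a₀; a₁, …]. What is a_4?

199720 = 24·8267 + 1312   →  a_0 = 24
8267 = 6·1312 + 395   →  a_1 = 6
1312 = 3·395 + 127   →  a_2 = 3
395 = 3·127 + 14   →  a_3 = 3
127 = 9·14 + 1   →  a_4 = 9

9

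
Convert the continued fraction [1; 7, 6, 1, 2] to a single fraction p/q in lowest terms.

Using pₖ = aₖpₖ₋₁ + pₖ₋₂ and qₖ = aₖqₖ₋₁ + qₖ₋₂:
  k=0: a=1, p=1, q=1
  k=1: a=7, p=8, q=7
  k=2: a=6, p=49, q=43
  k=3: a=1, p=57, q=50
  k=4: a=2, p=163, q=143

163/143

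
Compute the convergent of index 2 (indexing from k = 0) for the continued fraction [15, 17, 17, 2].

Using pₖ = aₖpₖ₋₁ + pₖ₋₂, qₖ = aₖqₖ₋₁ + qₖ₋₂ (with p₋₁=1, p₋₂=0, q₋₁=0, q₋₂=1):
  k=0: a=15, p=15, q=1
  k=1: a=17, p=256, q=17
  k=2: a=17, p=4367, q=290

4367/290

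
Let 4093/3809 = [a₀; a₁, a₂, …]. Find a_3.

2

4093 = 1·3809 + 284   →  a_0 = 1
3809 = 13·284 + 117   →  a_1 = 13
284 = 2·117 + 50   →  a_2 = 2
117 = 2·50 + 17   →  a_3 = 2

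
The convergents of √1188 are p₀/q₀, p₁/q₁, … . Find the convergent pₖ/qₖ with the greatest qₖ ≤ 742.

√1188 = [34; 2, 7, 6, 7, 2, 68, …] (period length 6).
Convergents:
  p_0/q_0 = 34/1
  p_1/q_1 = 69/2
  p_2/q_2 = 517/15
  p_3/q_3 = 3171/92
  p_4/q_4 = 22714/659
  p_5/q_5 = 48599/1410
q_4 = 659 ≤ 742 < 1410 = q_5, so the answer is 22714/659.

22714/659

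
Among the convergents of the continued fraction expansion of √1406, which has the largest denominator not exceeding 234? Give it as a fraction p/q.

√1406 = [37; 2, 74, …] (period length 2).
Convergents:
  p_0/q_0 = 37/1
  p_1/q_1 = 75/2
  p_2/q_2 = 5587/149
  p_3/q_3 = 11249/300
q_2 = 149 ≤ 234 < 300 = q_3, so the answer is 5587/149.

5587/149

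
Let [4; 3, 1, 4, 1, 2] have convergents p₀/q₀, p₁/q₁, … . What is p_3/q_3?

Using pₖ = aₖpₖ₋₁ + pₖ₋₂, qₖ = aₖqₖ₋₁ + qₖ₋₂ (with p₋₁=1, p₋₂=0, q₋₁=0, q₋₂=1):
  k=0: a=4, p=4, q=1
  k=1: a=3, p=13, q=3
  k=2: a=1, p=17, q=4
  k=3: a=4, p=81, q=19

81/19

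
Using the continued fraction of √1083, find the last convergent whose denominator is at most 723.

√1083 = [32; 1, 9, 1, 64, …] (period length 4).
Convergents:
  p_0/q_0 = 32/1
  p_1/q_1 = 33/1
  p_2/q_2 = 329/10
  p_3/q_3 = 362/11
  p_4/q_4 = 23497/714
  p_5/q_5 = 23859/725
q_4 = 714 ≤ 723 < 725 = q_5, so the answer is 23497/714.

23497/714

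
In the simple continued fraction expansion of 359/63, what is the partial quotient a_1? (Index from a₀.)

359 = 5·63 + 44   →  a_0 = 5
63 = 1·44 + 19   →  a_1 = 1

1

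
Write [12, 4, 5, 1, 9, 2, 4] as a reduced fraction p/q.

28323/2314

Fold from the inside: start with 4/1.
  2 + 1/4 = 9/4
  9 + 4/9 = 85/9
  1 + 9/85 = 94/85
  5 + 85/94 = 555/94
  4 + 94/555 = 2314/555
  12 + 555/2314 = 28323/2314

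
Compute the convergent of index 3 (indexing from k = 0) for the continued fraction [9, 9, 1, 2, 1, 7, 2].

264/29

Using pₖ = aₖpₖ₋₁ + pₖ₋₂, qₖ = aₖqₖ₋₁ + qₖ₋₂ (with p₋₁=1, p₋₂=0, q₋₁=0, q₋₂=1):
  k=0: a=9, p=9, q=1
  k=1: a=9, p=82, q=9
  k=2: a=1, p=91, q=10
  k=3: a=2, p=264, q=29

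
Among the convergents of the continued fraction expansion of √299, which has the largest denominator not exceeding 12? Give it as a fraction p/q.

121/7

√299 = [17; 3, 2, 3, 34, …] (period length 4).
Convergents:
  p_0/q_0 = 17/1
  p_1/q_1 = 52/3
  p_2/q_2 = 121/7
  p_3/q_3 = 415/24
q_2 = 7 ≤ 12 < 24 = q_3, so the answer is 121/7.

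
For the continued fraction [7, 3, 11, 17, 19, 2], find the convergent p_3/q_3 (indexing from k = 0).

Using pₖ = aₖpₖ₋₁ + pₖ₋₂, qₖ = aₖqₖ₋₁ + qₖ₋₂ (with p₋₁=1, p₋₂=0, q₋₁=0, q₋₂=1):
  k=0: a=7, p=7, q=1
  k=1: a=3, p=22, q=3
  k=2: a=11, p=249, q=34
  k=3: a=17, p=4255, q=581

4255/581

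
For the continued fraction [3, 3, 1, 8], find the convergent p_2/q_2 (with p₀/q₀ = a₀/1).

13/4

Using pₖ = aₖpₖ₋₁ + pₖ₋₂, qₖ = aₖqₖ₋₁ + qₖ₋₂ (with p₋₁=1, p₋₂=0, q₋₁=0, q₋₂=1):
  k=0: a=3, p=3, q=1
  k=1: a=3, p=10, q=3
  k=2: a=1, p=13, q=4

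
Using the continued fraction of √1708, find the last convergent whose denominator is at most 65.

√1708 = [41; 3, 20, 3, 82, …] (period length 4).
Convergents:
  p_0/q_0 = 41/1
  p_1/q_1 = 124/3
  p_2/q_2 = 2521/61
  p_3/q_3 = 7687/186
q_2 = 61 ≤ 65 < 186 = q_3, so the answer is 2521/61.

2521/61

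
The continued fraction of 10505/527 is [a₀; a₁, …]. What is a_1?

1

10505 = 19·527 + 492   →  a_0 = 19
527 = 1·492 + 35   →  a_1 = 1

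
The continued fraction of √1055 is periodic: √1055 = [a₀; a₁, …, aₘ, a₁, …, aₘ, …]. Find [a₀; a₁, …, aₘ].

[32; 2, 12, 2, 64]

a₀ = ⌊√1055⌋ = 32.
With m₀=0, d₀=1 and mₖ₊₁ = dₖaₖ − mₖ, dₖ₊₁ = (n − mₖ₊₁²)/dₖ, aₖ₊₁ = ⌊(a₀+mₖ₊₁)/dₖ₊₁⌋:
  k=1: m=32, d=31, a=2
  k=2: m=30, d=5, a=12
  k=3: m=30, d=31, a=2
  k=4: m=32, d=1, a=64
d=1 and a=2a₀=64 at k=4, so the next step gives (m, d) = (32, 31) again — its k=1 value — and the period has length 4.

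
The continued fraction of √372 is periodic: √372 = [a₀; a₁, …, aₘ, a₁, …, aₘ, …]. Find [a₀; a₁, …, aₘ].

[19; 3, 2, 12, 2, 3, 38]

a₀ = ⌊√372⌋ = 19.
With m₀=0, d₀=1 and mₖ₊₁ = dₖaₖ − mₖ, dₖ₊₁ = (n − mₖ₊₁²)/dₖ, aₖ₊₁ = ⌊(a₀+mₖ₊₁)/dₖ₊₁⌋:
  k=1: m=19, d=11, a=3
  k=2: m=14, d=16, a=2
  k=3: m=18, d=3, a=12
  k=4: m=18, d=16, a=2
  k=5: m=14, d=11, a=3
  k=6: m=19, d=1, a=38
d=1 and a=2a₀=38 at k=6, so the next step gives (m, d) = (19, 11) again — its k=1 value — and the period has length 6.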